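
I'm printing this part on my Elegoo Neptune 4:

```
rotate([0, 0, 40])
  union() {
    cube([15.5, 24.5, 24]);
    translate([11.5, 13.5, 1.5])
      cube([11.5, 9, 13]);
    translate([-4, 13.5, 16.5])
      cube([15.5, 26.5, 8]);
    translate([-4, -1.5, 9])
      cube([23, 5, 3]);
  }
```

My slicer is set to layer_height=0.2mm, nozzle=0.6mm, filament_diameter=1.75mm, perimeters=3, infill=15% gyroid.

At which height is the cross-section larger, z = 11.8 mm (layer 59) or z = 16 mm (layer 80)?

layer 59 (z = 11.8 mm)

Layer 59 (z = 11.8): the cube (footprint 15.5×24.5) is included at this height (area 379.75 mm²); the 11.5×9 cube at (11.5, 13.5) contributes its full rectangle (area 103.50 mm²); the cube at (-4, 13.5) is absent (z outside [16.5, 24.5]); the 23×5 cube at (-4, -1.5) contributes its full rectangle (area 115.00 mm²); Merging all regions: the regions partially overlap — summed areas 598.25 mm² minus the doubly-counted overlap 90.25 mm² gives 508.00 mm² — area = 508.00 mm²; (rotated 40° about Z; rotation is an isometry so areas/perimeters/island counts are preserved). So its area = 508.00 mm². Layer 80 (z = 16): the cube (footprint 15.5×24.5) is included at this height (area 379.75 mm²); the cube at (11.5, 13.5) is absent (z outside [1.5, 14.5]); the cube at (-4, 13.5) is not intersected at this z (z outside [16.5, 24.5]); the cube at (-4, -1.5) does not reach this height (z outside [9, 12]); Combining (union): only the 15.5×24.5 cube is present, so the union is just that shape — area = 379.75 mm²; (whole slice rotated 40° about Z — lengths, areas and connectivity unchanged). So its area = 379.75 mm². Layer 59 is larger (508.00 vs 379.75 mm²).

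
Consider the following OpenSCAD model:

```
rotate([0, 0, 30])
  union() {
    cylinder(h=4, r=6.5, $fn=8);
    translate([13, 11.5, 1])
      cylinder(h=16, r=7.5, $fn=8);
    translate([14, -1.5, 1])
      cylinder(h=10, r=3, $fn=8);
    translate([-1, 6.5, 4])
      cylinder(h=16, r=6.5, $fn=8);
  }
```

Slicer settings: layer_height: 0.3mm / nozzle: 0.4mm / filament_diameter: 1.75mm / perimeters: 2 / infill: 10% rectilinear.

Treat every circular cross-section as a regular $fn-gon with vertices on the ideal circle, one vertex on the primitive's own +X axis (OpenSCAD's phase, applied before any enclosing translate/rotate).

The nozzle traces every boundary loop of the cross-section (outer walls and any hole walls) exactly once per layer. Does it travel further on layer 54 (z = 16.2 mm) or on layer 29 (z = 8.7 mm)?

Layer 54 (z = 16.2): the cylinder is absent (z outside [0, 4]); the r=7.5 cylinder at (13, 11.5) contributes a regular 8-gon of circumradius 7.5 (perimeter = 2·8·7.500·sin(180°/8) = 45.92 mm); the cylinder at (14, -1.5) is not intersected at this z (z outside [1, 11]); the r=6.5 cylinder at (-1, 6.5) gives a regular 8-gon of circumradius 6.5 (constant along its height) (perimeter = 2·8·6.500·sin(180°/8) = 39.80 mm); Merging all regions: the 2 present regions are separate (no shared area or edge), so areas and boundary lengths simply add and each stays a separate island — boundary = 85.72 mm; (whole slice rotated 30° about Z — lengths, areas and connectivity unchanged). So its perimeter = 85.72 mm. Layer 29 (z = 8.7): the cylinder is absent (z outside [0, 4]); the cylinder at (13, 11.5): section is a regular 8-gon, circumradius r=7.5 (perimeter = 2·8·7.500·sin(180°/8) = 45.92 mm); the r=3 cylinder at (14, -1.5) contributes a regular 8-gon of circumradius 3 (perimeter = 2·8·3.000·sin(180°/8) = 18.37 mm); the cylinder at (-1, 6.5): section is a regular 8-gon, circumradius r=6.5 (perimeter = 2·8·6.500·sin(180°/8) = 39.80 mm); Combining (union): the 3 present regions are separate (no shared area or edge), so areas and boundary lengths simply add and each stays a separate island — boundary = 104.09 mm; (whole slice rotated 30° about Z — lengths, areas and connectivity unchanged). So its perimeter = 104.09 mm. Layer 29 is larger (104.09 vs 85.72 mm).

layer 29 (z = 8.7 mm)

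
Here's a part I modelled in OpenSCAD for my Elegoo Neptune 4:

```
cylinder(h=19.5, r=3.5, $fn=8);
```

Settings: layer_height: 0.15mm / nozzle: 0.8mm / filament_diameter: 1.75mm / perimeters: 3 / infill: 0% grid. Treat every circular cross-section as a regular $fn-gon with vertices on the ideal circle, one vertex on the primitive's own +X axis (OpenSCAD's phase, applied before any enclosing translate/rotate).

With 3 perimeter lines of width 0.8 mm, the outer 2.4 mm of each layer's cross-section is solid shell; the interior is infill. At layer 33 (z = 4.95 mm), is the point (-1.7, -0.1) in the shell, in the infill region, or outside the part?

shell

At z = 4.95 mm: the r=3.5 cylinder contributes a regular 8-gon of circumradius 3.5. Overall, the cross-section is a single solid region. The nearest boundary edge runs (-3.50, 0.00)→(-2.47, -2.47); distance from the point to it = 1.62 mm. The point is inside the cross-section, 1.62 mm from the nearest boundary — within the 2.4 mm shell band (3 × 0.8).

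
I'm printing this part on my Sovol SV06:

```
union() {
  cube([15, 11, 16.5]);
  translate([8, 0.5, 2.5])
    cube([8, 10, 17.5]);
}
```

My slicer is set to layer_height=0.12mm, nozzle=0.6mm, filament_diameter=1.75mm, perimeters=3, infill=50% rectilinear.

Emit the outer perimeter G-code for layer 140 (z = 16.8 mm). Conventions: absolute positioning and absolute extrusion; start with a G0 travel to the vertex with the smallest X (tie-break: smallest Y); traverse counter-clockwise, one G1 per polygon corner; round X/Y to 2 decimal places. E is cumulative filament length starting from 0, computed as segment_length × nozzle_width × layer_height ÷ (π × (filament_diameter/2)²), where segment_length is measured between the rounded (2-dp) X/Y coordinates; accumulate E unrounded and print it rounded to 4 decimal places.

At z = 16.8 mm: the cube does not reach this height (z outside [0, 16.5]); the 8×10 cube at (8, 0.5) contributes its full rectangle; Taking the union: only the 8×10 cube at (8, 0.5) is present, so the union is just that shape — 1 connected region. The outline is a single polygon with 4 vertices. Extrusion per mm of travel: 0.6 × 0.12 / (π × 0.875²) = 0.029934. Accumulating E over each segment gives final E = 1.0776.

G0 X8.00 Y0.50 Z16.80
G1 X16.00 Y0.50 E0.2395
G1 X16.00 Y10.50 E0.5388
G1 X8.00 Y10.50 E0.7783
G1 X8.00 Y0.50 E1.0776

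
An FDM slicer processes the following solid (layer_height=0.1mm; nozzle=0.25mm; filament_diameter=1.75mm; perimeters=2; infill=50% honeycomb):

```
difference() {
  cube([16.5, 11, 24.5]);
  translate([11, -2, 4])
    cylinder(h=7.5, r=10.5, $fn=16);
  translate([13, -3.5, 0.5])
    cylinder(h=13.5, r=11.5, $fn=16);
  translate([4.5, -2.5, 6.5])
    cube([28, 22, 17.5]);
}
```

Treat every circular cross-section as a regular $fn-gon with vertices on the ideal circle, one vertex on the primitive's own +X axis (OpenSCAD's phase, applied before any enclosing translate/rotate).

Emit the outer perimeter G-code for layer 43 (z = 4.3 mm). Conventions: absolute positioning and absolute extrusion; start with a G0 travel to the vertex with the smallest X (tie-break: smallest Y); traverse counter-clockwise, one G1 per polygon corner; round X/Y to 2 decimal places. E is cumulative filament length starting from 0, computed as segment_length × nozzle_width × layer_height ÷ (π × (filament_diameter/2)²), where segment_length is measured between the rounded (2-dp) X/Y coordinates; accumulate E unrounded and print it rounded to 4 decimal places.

G0 X0.00 Y0.00 Z4.30
G1 X0.90 Y0.00 E0.0094
G1 X1.30 Y2.02 E0.0308
G1 X3.58 Y5.42 E0.0733
G1 X6.98 Y7.70 E0.1159
G1 X11.00 Y8.50 E0.1585
G1 X15.02 Y7.70 E0.2011
G1 X15.24 Y7.56 E0.2038
G1 X16.50 Y7.30 E0.2171
G1 X16.50 Y11.00 E0.2556
G1 X0.00 Y11.00 E0.4271
G1 X0.00 Y0.00 E0.5414

At z = 4.3 mm: the 16.5×11 cube contributes its full rectangle; the r=10.5 cylinder at (11, -2) contributes a regular 16-gon of circumradius 10.5; the r=11.5 cylinder at (13, -3.5) contributes a regular 16-gon of circumradius 11.5; the cube at (4.5, -2.5) is absent (z outside [6.5, 24]); Subtracting the remaining from the first: starting from the 16.5×11 cube, the r=10.5 cylinder at (11, -2) partially overlaps it — only the 107.01 mm² overlap (of its 337.53 mm²) is removed, clipping the outline; the r=11.5 cylinder at (13, -3.5) partially overlaps it — only the 0.37 mm² overlap (of its 404.88 mm²) is removed, clipping the outline — 1 connected region. The outline is a single polygon with 11 vertices. Extrusion per mm of travel: 0.25 × 0.1 / (π × 0.875²) = 0.010394. Accumulating E over each segment gives final E = 0.5414.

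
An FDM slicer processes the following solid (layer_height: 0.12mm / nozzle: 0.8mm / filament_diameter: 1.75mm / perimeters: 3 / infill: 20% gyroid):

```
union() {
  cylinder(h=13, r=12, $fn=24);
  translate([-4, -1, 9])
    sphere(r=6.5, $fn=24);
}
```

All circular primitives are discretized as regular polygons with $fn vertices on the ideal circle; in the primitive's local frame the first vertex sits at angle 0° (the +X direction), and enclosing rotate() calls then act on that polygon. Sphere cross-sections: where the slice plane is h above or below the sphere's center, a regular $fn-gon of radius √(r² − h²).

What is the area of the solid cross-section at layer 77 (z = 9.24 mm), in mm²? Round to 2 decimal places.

447.24 mm²

At z = 9.24 mm: the r=12 cylinder gives a regular 24-gon of circumradius 12 (constant along its height) (area = (24/2)·12.000²·sin(360°/24) = 447.24 mm²); the r=6.5 sphere at (-4, -1) contributes a regular 24-gon of circumradius √(6.5²−0.24²) = 6.496 (area = (24/2)·6.496²·sin(360°/24) = 131.04 mm²); Combining (union): the r=6.5 sphere at (-4, -1) lies entirely inside the r=12 cylinder, so the union is just the r=12 cylinder — area = 447.24 mm². Overall, the cross-section is a single solid region. Net area = 447.24 mm².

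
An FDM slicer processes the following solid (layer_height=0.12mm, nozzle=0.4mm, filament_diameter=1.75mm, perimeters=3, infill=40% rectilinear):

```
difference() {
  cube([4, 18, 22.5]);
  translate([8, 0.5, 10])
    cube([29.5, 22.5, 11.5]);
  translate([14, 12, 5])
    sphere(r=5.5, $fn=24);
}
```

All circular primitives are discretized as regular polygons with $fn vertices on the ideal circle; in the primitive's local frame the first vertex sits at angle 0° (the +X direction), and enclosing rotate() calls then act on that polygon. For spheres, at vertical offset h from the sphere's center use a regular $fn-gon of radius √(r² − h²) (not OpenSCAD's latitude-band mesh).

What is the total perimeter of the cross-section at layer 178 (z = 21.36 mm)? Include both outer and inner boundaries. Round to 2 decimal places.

44.00 mm

At z = 21.36 mm: the 4×18 cube contributes its full rectangle (perimeter 44.00 mm); the cube at (8, 0.5) (footprint 29.5×22.5) is included at this height (perimeter 104.00 mm); the sphere at (14, 12) is not intersected at this z (|z−center|=16.360 > r=5.5); After the difference (first − rest): starting from the 4×18 cube, the 29.5×22.5 cube at (8, 0.5) misses the remaining region (no effect) — boundary = 44.00 mm. Overall, the cross-section is a single solid region. Total boundary length (outer) = 44.00 mm.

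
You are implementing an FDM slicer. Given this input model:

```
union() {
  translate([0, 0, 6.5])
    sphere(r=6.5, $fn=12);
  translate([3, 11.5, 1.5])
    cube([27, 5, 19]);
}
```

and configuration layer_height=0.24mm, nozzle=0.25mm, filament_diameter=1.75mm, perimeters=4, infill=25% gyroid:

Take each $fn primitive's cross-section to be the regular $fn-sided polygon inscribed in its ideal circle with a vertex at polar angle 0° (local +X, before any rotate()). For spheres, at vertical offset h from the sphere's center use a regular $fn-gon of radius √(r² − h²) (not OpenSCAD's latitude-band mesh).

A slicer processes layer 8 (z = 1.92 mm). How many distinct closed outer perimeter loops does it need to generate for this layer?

At z = 1.92 mm: the r=6.5 sphere contributes a regular 12-gon of circumradius √(6.5²−4.58²) = 4.612; the cube at (3, 11.5) (footprint 27×5) is included at this height; Merging all regions: the 2 present regions are separate (no shared area or edge), so areas and boundary lengths simply add and each stays a separate island — 2 connected regions. The result has 2 disconnected regions.

2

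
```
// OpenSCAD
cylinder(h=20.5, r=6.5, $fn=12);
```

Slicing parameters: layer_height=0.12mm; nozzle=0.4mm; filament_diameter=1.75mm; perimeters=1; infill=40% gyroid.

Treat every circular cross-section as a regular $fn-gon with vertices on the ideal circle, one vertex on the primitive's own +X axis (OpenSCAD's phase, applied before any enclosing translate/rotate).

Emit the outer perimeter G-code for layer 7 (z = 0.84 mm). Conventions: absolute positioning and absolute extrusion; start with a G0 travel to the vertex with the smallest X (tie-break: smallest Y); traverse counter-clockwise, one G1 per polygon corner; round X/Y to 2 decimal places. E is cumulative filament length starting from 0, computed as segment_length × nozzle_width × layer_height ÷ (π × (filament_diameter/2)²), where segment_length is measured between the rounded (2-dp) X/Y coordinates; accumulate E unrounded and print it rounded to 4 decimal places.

G0 X-6.50 Y0.00 Z0.84
G1 X-5.63 Y-3.25 E0.0671
G1 X-3.25 Y-5.63 E0.1343
G1 X0.00 Y-6.50 E0.2015
G1 X3.25 Y-5.63 E0.2686
G1 X5.63 Y-3.25 E0.3358
G1 X6.50 Y0.00 E0.4029
G1 X5.63 Y3.25 E0.4700
G1 X3.25 Y5.63 E0.5372
G1 X0.00 Y6.50 E0.6044
G1 X-3.25 Y5.63 E0.6715
G1 X-5.63 Y3.25 E0.7387
G1 X-6.50 Y0.00 E0.8058

At z = 0.84 mm: the r=6.5 cylinder gives a regular 12-gon of circumradius 6.5 (constant along its height). The outline is a single polygon with 12 vertices. Extrusion per mm of travel: 0.4 × 0.12 / (π × 0.875²) = 0.019956. Accumulating E over each segment gives final E = 0.8058.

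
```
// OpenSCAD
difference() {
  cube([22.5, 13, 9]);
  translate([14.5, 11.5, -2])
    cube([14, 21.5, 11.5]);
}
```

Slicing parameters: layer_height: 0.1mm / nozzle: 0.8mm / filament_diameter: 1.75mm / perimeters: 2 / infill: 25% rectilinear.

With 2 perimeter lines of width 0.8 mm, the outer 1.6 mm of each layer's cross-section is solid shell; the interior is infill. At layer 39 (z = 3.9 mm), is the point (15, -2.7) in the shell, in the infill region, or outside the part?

outside

At z = 3.9 mm: the 22.5×13 cube contributes its full rectangle; the 14×21.5 cube at (14.5, 11.5) contributes its full rectangle; Subtracting the remaining from the first: starting from the 22.5×13 cube, the 14×21.5 cube at (14.5, 11.5) partially overlaps it — only the 12.00 mm² overlap (of its 301.00 mm²) is removed, clipping the outline — 1 connected region. Overall, the cross-section is a single solid region. The nearest boundary edge runs (22.50, 0.00)→(0.00, 0.00); distance from the point to it = 2.70 mm. The point is not inside any of the regions above, so it lies outside the cross-section (2.70 mm from the nearest boundary).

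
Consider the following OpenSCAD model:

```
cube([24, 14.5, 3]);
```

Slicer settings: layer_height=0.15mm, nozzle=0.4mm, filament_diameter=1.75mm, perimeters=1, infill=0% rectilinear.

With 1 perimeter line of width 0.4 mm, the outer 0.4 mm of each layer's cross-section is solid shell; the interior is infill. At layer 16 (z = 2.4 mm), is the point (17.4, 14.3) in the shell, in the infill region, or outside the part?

shell

At z = 2.4 mm: the 24×14.5 cube contributes its full rectangle. Overall, the cross-section is a single solid region. The nearest boundary edge runs (24.00, 14.50)→(0.00, 14.50); distance from the point to it = 0.20 mm. The point is inside the cross-section, 0.20 mm from the nearest boundary — within the 0.4 mm shell band (1 × 0.4).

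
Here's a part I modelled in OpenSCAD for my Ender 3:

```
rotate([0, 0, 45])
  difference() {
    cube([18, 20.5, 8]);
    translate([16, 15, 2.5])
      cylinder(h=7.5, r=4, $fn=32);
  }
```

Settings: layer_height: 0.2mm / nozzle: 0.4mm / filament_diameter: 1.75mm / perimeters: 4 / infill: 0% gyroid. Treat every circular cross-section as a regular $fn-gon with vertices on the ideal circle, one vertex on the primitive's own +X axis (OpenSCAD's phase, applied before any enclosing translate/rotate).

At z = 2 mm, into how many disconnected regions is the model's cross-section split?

1

At z = 2 mm: the cube (footprint 18×20.5) is included at this height; the cylinder at (16, 15) is not intersected at this z (z outside [2.5, 10]); Subtracting the remaining from the first: none of the subtracted shapes is present at this height, so the 18×20.5 cube is unchanged — 1 connected region; (rotated 45° about Z; rotation is an isometry so areas/perimeters/island counts are preserved). The result has 1 disconnected region.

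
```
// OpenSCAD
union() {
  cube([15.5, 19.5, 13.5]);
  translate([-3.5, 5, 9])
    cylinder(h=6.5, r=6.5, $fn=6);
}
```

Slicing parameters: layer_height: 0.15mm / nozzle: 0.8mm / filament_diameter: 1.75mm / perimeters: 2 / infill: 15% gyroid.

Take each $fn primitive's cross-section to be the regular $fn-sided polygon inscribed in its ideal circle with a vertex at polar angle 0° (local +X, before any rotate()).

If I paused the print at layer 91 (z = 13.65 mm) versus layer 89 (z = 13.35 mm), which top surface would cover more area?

layer 89 (z = 13.35 mm)

Layer 91 (z = 13.65): the cube is absent (z outside [0, 13.5]); the r=6.5 cylinder at (-3.5, 5) contributes a regular 6-gon of circumradius 6.5 (area = (6/2)·6.500²·sin(360°/6) = 109.77 mm²); Taking the union: only the r=6.5 cylinder at (-3.5, 5) is present, so the union is just that shape — area = 109.77 mm². So its area = 109.77 mm². Layer 89 (z = 13.35): the cube is present — its section is the full 15.5×19.5 rectangle (area 302.25 mm²); the r=6.5 cylinder at (-3.5, 5) gives a regular 6-gon of circumradius 6.5 (constant along its height) (area = (6/2)·6.500²·sin(360°/6) = 109.77 mm²); Taking the union: the regions partially overlap — summed areas 412.02 mm² minus the doubly-counted overlap 15.58 mm² gives 396.44 mm² — area = 396.44 mm². So its area = 396.44 mm². Layer 89 is larger (396.44 vs 109.77 mm²).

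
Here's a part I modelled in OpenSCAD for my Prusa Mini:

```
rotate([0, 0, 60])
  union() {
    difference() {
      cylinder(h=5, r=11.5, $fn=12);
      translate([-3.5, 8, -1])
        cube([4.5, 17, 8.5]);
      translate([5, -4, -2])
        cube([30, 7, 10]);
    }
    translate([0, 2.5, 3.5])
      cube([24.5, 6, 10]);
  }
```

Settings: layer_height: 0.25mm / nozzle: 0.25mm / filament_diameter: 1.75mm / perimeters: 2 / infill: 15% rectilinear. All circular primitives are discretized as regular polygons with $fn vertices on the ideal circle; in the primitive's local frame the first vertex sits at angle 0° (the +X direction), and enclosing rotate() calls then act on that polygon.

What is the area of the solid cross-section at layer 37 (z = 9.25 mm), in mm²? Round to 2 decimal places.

At z = 9.25 mm: the cylinder is absent (z outside [0, 5]); the cube at (-3.5, 8) is absent (z outside [-1, 7.5]); the cube at (5, -4) is absent (z outside [-2, 8]); Taking the first minus the rest: the first operand is absent here, so nothing remains; the cube at (0, 2.5) (footprint 24.5×6) is included at this height (area 147.00 mm²); Taking the union: only the 24.5×6 cube at (0, 2.5) is present, so the union is just that shape — area = 147.00 mm²; (rotated 60° about Z; rotation is an isometry so areas/perimeters/island counts are preserved). Overall, the cross-section is a single solid region. Net area = 147.00 mm².

147.00 mm²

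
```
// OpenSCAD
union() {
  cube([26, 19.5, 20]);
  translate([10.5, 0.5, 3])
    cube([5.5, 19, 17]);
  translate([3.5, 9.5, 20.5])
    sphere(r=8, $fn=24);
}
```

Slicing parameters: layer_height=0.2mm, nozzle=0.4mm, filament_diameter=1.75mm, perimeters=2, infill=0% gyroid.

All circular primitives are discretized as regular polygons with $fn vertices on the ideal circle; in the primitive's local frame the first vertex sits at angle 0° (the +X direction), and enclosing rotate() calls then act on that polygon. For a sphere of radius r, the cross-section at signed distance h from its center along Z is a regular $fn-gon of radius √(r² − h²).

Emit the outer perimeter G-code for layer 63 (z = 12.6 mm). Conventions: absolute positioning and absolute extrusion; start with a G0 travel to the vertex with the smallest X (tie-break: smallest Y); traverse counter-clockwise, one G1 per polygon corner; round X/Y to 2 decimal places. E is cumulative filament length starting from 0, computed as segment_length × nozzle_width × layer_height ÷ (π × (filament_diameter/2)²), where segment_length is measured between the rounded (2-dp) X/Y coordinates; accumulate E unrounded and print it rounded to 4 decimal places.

At z = 12.6 mm: the cube (footprint 26×19.5) is included at this height; the 5.5×19 cube at (10.5, 0.5) contributes its full rectangle; the r=8 sphere at (3.5, 9.5) slices to a regular 24-gon of circumradius 1.261 (√(r²−h²) with h=7.9 from center); Merging all regions: the regions partially overlap (shared area 109.44 mm²), so overlapping operands fuse into one piece — 1 connected region. The outline is a single polygon with 4 vertices. Extrusion per mm of travel: 0.4 × 0.2 / (π × 0.875²) = 0.033260. Accumulating E over each segment gives final E = 3.0267.

G0 X0.00 Y0.00 Z12.60
G1 X26.00 Y0.00 E0.8648
G1 X26.00 Y19.50 E1.5133
G1 X0.00 Y19.50 E2.3781
G1 X0.00 Y0.00 E3.0267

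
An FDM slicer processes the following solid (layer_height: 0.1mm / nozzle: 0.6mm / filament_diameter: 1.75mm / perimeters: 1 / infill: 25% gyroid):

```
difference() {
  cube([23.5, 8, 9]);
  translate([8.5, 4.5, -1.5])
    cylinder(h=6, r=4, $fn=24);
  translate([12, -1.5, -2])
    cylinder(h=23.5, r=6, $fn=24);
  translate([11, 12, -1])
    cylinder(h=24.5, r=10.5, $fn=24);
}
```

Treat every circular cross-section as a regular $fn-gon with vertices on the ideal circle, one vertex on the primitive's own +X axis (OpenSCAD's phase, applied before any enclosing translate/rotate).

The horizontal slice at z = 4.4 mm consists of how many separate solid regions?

2

At z = 4.4 mm: the cube (footprint 23.5×8) is included at this height; the cylinder at (8.5, 4.5): section is a regular 24-gon, circumradius r=4; the r=6 cylinder at (12, -1.5) contributes a regular 24-gon of circumradius 6; the r=10.5 cylinder at (11, 12) contributes a regular 24-gon of circumradius 10.5; Taking the first minus the rest: starting from the 23.5×8 cube, the r=4 cylinder at (8.5, 4.5) partially overlaps it — only the 48.48 mm² overlap (of its 49.69 mm²) is removed, clipping the outline; the r=6 cylinder at (12, -1.5) partially overlaps it — only the 23.95 mm² overlap (of its 111.81 mm²) is removed, clipping the outline; the r=10.5 cylinder at (11, 12) partially overlaps it — only the 41.19 mm² overlap (of its 342.42 mm²) is removed, clipping the outline — 2 connected regions. The result has 2 disconnected regions.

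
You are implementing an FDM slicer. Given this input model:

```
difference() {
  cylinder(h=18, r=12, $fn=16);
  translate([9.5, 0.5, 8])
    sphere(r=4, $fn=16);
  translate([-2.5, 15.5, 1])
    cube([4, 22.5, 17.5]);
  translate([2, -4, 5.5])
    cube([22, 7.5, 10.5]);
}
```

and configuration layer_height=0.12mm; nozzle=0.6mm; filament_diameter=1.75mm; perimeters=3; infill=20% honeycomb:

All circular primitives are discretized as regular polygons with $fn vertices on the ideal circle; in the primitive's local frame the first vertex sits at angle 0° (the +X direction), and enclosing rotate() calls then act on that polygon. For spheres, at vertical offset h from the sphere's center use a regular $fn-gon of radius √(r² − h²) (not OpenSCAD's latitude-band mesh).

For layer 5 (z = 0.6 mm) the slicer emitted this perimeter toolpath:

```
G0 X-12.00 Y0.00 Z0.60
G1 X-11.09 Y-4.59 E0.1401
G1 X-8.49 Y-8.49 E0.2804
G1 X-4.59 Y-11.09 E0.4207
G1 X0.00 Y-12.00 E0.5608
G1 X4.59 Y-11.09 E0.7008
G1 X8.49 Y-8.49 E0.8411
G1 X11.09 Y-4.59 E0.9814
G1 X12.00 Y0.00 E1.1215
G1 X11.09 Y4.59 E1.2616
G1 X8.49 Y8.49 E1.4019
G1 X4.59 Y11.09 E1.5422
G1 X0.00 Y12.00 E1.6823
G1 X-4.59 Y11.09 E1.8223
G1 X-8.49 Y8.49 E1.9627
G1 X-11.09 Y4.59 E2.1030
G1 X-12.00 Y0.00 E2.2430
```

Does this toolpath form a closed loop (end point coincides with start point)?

Start point (G0): (-12.00, 0.00). End point (last G1): the path returns to the start — closed.

yes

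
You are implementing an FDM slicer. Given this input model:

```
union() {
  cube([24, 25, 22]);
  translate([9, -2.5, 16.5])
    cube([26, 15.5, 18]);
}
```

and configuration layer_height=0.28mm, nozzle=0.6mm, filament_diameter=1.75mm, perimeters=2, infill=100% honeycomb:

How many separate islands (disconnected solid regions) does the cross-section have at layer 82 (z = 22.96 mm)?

At z = 22.96 mm: the cube is not intersected at this z (z outside [0, 22]); the 26×15.5 cube at (9, -2.5) contributes its full rectangle; Taking the union: only the 26×15.5 cube at (9, -2.5) is present, so the union is just that shape — 1 connected region. Overall, the cross-section is a single solid region. Island count = 1.

1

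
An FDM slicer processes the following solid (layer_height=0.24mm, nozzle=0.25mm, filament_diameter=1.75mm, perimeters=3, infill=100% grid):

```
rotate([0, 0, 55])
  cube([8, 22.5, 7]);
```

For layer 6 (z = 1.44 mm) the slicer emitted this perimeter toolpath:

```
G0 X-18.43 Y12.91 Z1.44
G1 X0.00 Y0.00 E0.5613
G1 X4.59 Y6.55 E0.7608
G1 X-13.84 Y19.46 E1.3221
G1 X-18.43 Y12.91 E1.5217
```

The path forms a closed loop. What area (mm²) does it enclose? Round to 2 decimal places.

179.97 mm²

Apply the shoelace formula to the sequence of (X, Y) vertices; enclosed area = 179.97 mm².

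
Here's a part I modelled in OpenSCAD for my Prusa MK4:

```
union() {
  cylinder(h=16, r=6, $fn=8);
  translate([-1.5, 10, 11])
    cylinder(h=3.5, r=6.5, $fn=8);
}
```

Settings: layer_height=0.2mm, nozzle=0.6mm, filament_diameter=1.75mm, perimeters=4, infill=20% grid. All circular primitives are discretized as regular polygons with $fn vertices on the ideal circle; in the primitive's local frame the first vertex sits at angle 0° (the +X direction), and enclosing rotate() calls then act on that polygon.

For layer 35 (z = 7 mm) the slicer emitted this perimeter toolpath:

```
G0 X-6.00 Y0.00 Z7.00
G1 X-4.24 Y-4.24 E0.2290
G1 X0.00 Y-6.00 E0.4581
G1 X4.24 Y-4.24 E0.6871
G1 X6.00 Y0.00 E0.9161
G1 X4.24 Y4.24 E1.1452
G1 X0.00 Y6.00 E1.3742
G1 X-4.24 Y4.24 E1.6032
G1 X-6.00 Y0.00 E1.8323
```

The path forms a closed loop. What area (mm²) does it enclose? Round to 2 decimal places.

Apply the shoelace formula to the sequence of (X, Y) vertices; enclosed area = 101.76 mm².

101.76 mm²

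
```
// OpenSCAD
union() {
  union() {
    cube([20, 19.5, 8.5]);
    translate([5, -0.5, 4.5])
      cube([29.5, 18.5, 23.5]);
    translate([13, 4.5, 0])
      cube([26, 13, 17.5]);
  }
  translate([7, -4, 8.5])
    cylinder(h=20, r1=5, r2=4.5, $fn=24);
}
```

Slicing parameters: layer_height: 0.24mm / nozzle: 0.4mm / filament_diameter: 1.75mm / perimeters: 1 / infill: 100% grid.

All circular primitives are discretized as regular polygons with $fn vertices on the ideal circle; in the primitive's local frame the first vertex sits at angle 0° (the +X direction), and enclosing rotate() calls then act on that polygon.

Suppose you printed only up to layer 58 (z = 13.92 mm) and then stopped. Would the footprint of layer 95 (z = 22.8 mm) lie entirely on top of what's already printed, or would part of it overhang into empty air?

entirely on top

Compare the two slices. At z = 13.92: the cube does not reach this height (z outside [0, 8.5]); the cube at (5, -0.5) (footprint 29.5×18.5) is included at this height (area 545.75 mm²); the cube at (13, 4.5) (footprint 26×13) is included at this height (area 338.00 mm²); Merging all regions: the regions partially overlap — summed areas 883.75 mm² minus the doubly-counted overlap 279.50 mm² gives 604.25 mm² — area = 604.25 mm²; the cone at (7, -4): at t=0.271 of its height the radius interpolates to r₁+(r₂−r₁)t = 4.864, giving a regular 24-gon of that circumradius (area = (24/2)·4.864²·sin(360°/24) = 73.49 mm²); Merging all regions: the regions partially overlap — summed areas 677.74 mm² minus the doubly-counted overlap 5.45 mm² gives 672.29 mm² — area = 672.29 mm². At z = 22.8: the cube is absent (z outside [0, 8.5]); the cube at (5, -0.5) (footprint 29.5×18.5) is included at this height (area 545.75 mm²); the cube at (13, 4.5) does not reach this height (z outside [0, 17.5]); Taking the union: only the 29.5×18.5 cube at (5, -0.5) is present, so the union is just that shape — area = 545.75 mm²; the cone at (7, -4) contributes a regular 24-gon of circumradius 4.643 (interpolated between r1=5 and r2=4.5 at t=0.715) (area = (24/2)·4.643²·sin(360°/24) = 66.94 mm²); Merging all regions: the regions partially overlap — summed areas 612.69 mm² minus the doubly-counted overlap 4.23 mm² gives 608.46 mm² — area = 608.46 mm². Checking containment: the cross-section at z = 22.8 is a subset of the cross-section at z = 13.92.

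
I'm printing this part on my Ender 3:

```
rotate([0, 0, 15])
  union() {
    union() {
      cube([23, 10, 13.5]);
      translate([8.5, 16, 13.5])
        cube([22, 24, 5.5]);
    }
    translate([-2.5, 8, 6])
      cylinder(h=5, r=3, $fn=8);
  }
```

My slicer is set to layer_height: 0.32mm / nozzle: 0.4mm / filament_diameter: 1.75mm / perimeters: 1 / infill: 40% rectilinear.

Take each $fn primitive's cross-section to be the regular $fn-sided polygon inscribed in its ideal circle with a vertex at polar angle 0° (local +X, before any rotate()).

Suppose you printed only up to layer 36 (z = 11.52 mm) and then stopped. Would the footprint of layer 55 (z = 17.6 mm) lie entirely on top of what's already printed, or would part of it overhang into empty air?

part overhangs

Compare the two slices. At z = 11.52: the cube (footprint 23×10) is included at this height (area 230.00 mm²); the cube at (8.5, 16) is not intersected at this z (z outside [13.5, 19]); Combining (union): only the 23×10 cube is present, so the union is just that shape — area = 230.00 mm²; the cylinder at (-2.5, 8) is absent (z outside [6, 11]); Merging all regions: only that combined region is present, so the union is just that shape — area = 230.00 mm²; (rotated 15° about Z; rotation is an isometry so areas/perimeters/island counts are preserved). At z = 17.6: the cube does not reach this height (z outside [0, 13.5]); the 22×24 cube at (8.5, 16) contributes its full rectangle (area 528.00 mm²); Taking the union: only the 22×24 cube at (8.5, 16) is present, so the union is just that shape — area = 528.00 mm²; the cylinder at (-2.5, 8) is absent (z outside [6, 11]); Taking the union: only the result so far is present, so the union is just that shape — area = 528.00 mm²; (rotated 15° about Z; rotation is an isometry so areas/perimeters/island counts are preserved). Checking containment: at z = 17.6 the cross-section extends beyond the z = 11.52 cross-section by about 528.00 mm².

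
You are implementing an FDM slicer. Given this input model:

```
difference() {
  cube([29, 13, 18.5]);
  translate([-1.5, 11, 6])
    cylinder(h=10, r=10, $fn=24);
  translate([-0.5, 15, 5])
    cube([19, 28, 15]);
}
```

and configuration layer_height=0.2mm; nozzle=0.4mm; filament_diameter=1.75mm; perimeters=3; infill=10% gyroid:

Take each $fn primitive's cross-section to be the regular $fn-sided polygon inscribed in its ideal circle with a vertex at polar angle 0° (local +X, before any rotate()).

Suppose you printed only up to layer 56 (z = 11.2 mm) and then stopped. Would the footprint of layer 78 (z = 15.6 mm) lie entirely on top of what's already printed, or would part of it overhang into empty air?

Compare the two slices. At z = 11.2: the cube is present — its section is the full 29×13 rectangle (area 377.00 mm²); the cylinder at (-1.5, 11): section is a regular 24-gon, circumradius r=10 (area = (24/2)·10.000²·sin(360°/24) = 310.58 mm²); the cube at (-0.5, 15) (footprint 19×28) is included at this height (area 532.00 mm²); Subtracting the remaining from the first: starting from the 29×13 cube (377.00 mm²), the r=10 cylinder at (-1.5, 11) partially overlaps it — only the 79.53 mm² overlap (of its 310.58 mm²) is removed, clipping the outline; the 19×28 cube at (-0.5, 15) misses the remaining region (no effect) — area = 297.47 mm². At z = 15.6: the 29×13 cube contributes its full rectangle (area 377.00 mm²); the cylinder at (-1.5, 11): section is a regular 24-gon, circumradius r=10 (area = (24/2)·10.000²·sin(360°/24) = 310.58 mm²); the cube at (-0.5, 15) (footprint 19×28) is included at this height (area 532.00 mm²); Subtracting the remaining from the first: starting from the 29×13 cube (377.00 mm²), the r=10 cylinder at (-1.5, 11) partially overlaps it — only the 79.53 mm² overlap (of its 310.58 mm²) is removed, clipping the outline; the 19×28 cube at (-0.5, 15) misses the remaining region (no effect) — area = 297.47 mm². Checking containment: the cross-section at z = 15.6 is a subset of the cross-section at z = 11.2.

entirely on top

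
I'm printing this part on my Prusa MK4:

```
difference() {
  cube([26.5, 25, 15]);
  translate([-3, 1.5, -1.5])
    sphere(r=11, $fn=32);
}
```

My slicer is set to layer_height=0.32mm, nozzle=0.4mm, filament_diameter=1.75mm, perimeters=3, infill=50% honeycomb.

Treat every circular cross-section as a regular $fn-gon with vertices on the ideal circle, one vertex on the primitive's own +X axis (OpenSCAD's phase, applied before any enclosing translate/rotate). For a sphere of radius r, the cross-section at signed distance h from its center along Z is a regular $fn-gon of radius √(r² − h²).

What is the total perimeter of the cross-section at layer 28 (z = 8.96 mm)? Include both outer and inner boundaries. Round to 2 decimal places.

103.09 mm

At z = 8.96 mm: the cube is present — its section is the full 26.5×25 rectangle (perimeter 103.00 mm); the sphere at (-3, 1.5): section is a regular 32-gon, circumradius = √(r²−h²) = √(11²−10.46²) = 3.404 (perimeter = 2·32·3.404·sin(180°/32) = 21.35 mm); After the difference (first − rest): starting from the 26.5×25 cube, the r=11 sphere at (-3, 1.5) partially overlaps it — only the 0.84 mm² overlap (of its 36.17 mm²) is removed, clipping the outline — boundary = 103.09 mm. Overall, the cross-section is a single solid region. Total boundary length (outer) = 103.09 mm.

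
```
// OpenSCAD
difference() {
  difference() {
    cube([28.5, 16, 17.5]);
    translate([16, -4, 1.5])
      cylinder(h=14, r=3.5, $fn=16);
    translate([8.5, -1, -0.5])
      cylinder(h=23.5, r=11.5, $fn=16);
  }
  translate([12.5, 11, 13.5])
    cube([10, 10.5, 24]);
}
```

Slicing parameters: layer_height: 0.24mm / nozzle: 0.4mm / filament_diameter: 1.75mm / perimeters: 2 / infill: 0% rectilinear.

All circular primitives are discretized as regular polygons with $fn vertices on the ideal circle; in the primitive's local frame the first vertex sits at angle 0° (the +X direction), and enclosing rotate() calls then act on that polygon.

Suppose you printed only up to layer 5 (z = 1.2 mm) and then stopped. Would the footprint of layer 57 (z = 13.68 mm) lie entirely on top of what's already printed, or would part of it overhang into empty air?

entirely on top

Compare the two slices. At z = 1.2: the 28.5×16 cube contributes its full rectangle (area 456.00 mm²); the cylinder at (16, -4) does not reach this height (z outside [1.5, 15.5]); the r=11.5 cylinder at (8.5, -1) gives a regular 16-gon of circumradius 11.5 (constant along its height) (area = (16/2)·11.500²·sin(360°/16) = 404.88 mm²); Subtracting the remaining from the first: starting from the 28.5×16 cube (456.00 mm²), the r=11.5 cylinder at (8.5, -1) partially overlaps it — only the 167.88 mm² overlap (of its 404.88 mm²) is removed, clipping the outline — area = 288.12 mm²; the cube at (12.5, 11) is absent (z outside [13.5, 37.5]); Subtracting the remaining from the first: none of the subtracted shapes is present at this height, so the result so far is unchanged — area = 288.12 mm². At z = 13.68: the cube (footprint 28.5×16) is included at this height (area 456.00 mm²); the r=3.5 cylinder at (16, -4) contributes a regular 16-gon of circumradius 3.5 (area = (16/2)·3.500²·sin(360°/16) = 37.50 mm²); the cylinder at (8.5, -1): section is a regular 16-gon, circumradius r=11.5 (area = (16/2)·11.500²·sin(360°/16) = 404.88 mm²); After the difference (first − rest): starting from the 28.5×16 cube (456.00 mm²), the r=3.5 cylinder at (16, -4) misses the remaining region (no effect); the r=11.5 cylinder at (8.5, -1) partially overlaps it — only the 167.88 mm² overlap (of its 404.88 mm²) is removed, clipping the outline — area = 288.12 mm²; the cube at (12.5, 11) is present — its section is the full 10×10.5 rectangle (area 105.00 mm²); Subtracting the remaining from the first: starting from that combined region (288.12 mm²), the 10×10.5 cube at (12.5, 11) partially overlaps it — only the 50.00 mm² overlap (of its 105.00 mm²) is removed, clipping the outline — area = 238.12 mm². Checking containment: the cross-section at z = 13.68 is a subset of the cross-section at z = 1.2.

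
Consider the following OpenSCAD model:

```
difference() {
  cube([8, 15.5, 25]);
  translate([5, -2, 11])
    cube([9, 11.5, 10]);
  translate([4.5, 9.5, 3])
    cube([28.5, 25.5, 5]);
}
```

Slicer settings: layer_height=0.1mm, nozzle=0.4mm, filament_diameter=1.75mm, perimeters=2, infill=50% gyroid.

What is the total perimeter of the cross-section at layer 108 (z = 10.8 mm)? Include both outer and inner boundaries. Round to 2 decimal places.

At z = 10.8 mm: the 8×15.5 cube contributes its full rectangle (perimeter 47.00 mm); the cube at (5, -2) does not reach this height (z outside [11, 21]); the cube at (4.5, 9.5) is not intersected at this z (z outside [3, 8]); Subtracting the remaining from the first: none of the subtracted shapes is present at this height, so the 8×15.5 cube is unchanged — boundary = 47.00 mm. Overall, the cross-section is a single solid region. Total boundary length (outer) = 47.00 mm.

47.00 mm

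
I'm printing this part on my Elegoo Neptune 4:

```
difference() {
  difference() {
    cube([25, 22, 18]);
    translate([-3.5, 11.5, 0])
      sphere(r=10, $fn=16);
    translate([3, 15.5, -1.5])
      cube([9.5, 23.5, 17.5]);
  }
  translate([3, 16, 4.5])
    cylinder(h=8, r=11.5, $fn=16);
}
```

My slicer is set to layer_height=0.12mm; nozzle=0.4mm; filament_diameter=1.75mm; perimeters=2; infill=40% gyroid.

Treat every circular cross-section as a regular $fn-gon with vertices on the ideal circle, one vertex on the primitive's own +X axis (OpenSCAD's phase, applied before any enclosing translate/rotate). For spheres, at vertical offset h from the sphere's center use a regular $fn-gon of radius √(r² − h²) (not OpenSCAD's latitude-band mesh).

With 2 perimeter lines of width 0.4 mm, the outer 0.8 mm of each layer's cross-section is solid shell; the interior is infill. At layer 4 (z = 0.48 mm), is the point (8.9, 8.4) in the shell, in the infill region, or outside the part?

infill

At z = 0.48 mm: the cube (footprint 25×22) is included at this height; the r=10 sphere at (-3.5, 11.5) slices to a regular 16-gon of circumradius 9.988 (√(r²−h²) with h=0.48 from center); the cube at (3, 15.5) (footprint 9.5×23.5) is included at this height; Subtracting the remaining from the first: starting from the 25×22 cube, the r=10 sphere at (-3.5, 11.5) partially overlaps it — only the 85.24 mm² overlap (of its 305.44 mm²) is removed, clipping the outline; the 9.5×23.5 cube at (3, 15.5) partially overlaps it — only the 56.79 mm² overlap (of its 223.25 mm²) is removed, clipping the outline — 2 connected regions; the cylinder at (3, 16) does not reach this height (z outside [4.5, 12.5]); Subtracting the remaining from the first: none of the subtracted shapes is present at this height, so that combined region is unchanged — 2 connected regions. Overall, the cross-section has 2 separate islands. The nearest boundary edge runs (5.73, 7.68)→(6.49, 11.50); distance from the point to it = 2.97 mm. (Shell/infill is judged within the island containing the point — the largest one.) The point is inside the cross-section and 2.97 mm from the nearest boundary — more than the 0.8 mm shell width (2 × 0.4), so it's in the infill interior.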